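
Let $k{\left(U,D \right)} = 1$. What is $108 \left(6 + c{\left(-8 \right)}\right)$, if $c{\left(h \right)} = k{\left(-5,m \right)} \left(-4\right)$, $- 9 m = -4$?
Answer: $216$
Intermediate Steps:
$m = \frac{4}{9}$ ($m = \left(- \frac{1}{9}\right) \left(-4\right) = \frac{4}{9} \approx 0.44444$)
$c{\left(h \right)} = -4$ ($c{\left(h \right)} = 1 \left(-4\right) = -4$)
$108 \left(6 + c{\left(-8 \right)}\right) = 108 \left(6 - 4\right) = 108 \cdot 2 = 216$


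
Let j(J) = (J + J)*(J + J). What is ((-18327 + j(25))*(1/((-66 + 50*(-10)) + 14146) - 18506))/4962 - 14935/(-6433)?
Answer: 1218490832532009/20641953080 ≈ 59030.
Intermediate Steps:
j(J) = 4*J² (j(J) = (2*J)*(2*J) = 4*J²)
((-18327 + j(25))*(1/((-66 + 50*(-10)) + 14146) - 18506))/4962 - 14935/(-6433) = ((-18327 + 4*25²)*(1/((-66 + 50*(-10)) + 14146) - 18506))/4962 - 14935/(-6433) = ((-18327 + 4*625)*(1/((-66 - 500) + 14146) - 18506))*(1/4962) - 14935*(-1/6433) = ((-18327 + 2500)*(1/(-566 + 14146) - 18506))*(1/4962) + 14935/6433 = -15827*(1/13580 - 18506)*(1/4962) + 14935/6433 = -15827*(-251311479/13580)*(1/4962) + 14935/6433 = (568215254019/1940)*(1/4962) + 14935/6433 = 189405084673/3208760 + 14935/6433 = 1218490832532009/20641953080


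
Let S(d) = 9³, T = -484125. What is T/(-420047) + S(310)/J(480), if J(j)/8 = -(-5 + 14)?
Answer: -30150807/3360376 ≈ -8.9724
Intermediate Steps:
J(j) = -72 (J(j) = 8*(-(-5 + 14)) = 8*(-1*9) = 8*(-9) = -72)
S(d) = 729
T/(-420047) + S(310)/J(480) = -484125/(-420047) + 729/(-72) = -484125*(-1/420047) + 729*(-1/72) = 484125/420047 - 81/8 = -30150807/3360376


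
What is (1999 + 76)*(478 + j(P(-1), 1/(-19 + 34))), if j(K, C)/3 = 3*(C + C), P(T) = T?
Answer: 994340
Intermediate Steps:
j(K, C) = 18*C (j(K, C) = 3*(3*(C + C)) = 3*(3*(2*C)) = 3*(6*C) = 18*C)
(1999 + 76)*(478 + j(P(-1), 1/(-19 + 34))) = (1999 + 76)*(478 + 18/(-19 + 34)) = 2075*(478 + 18/15) = 2075*(478 + 18*(1/15)) = 2075*(478 + 6/5) = 2075*(2396/5) = 994340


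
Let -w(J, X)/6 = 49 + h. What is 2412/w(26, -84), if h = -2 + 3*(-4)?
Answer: -402/35 ≈ -11.486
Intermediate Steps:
h = -14 (h = -2 - 12 = -14)
w(J, X) = -210 (w(J, X) = -6*(49 - 14) = -6*35 = -210)
2412/w(26, -84) = 2412/(-210) = 2412*(-1/210) = -402/35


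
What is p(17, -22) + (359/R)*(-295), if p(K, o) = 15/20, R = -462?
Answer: 212503/924 ≈ 229.98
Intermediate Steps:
p(K, o) = ¾ (p(K, o) = 15*(1/20) = ¾)
p(17, -22) + (359/R)*(-295) = ¾ + (359/(-462))*(-295) = ¾ + (359*(-1/462))*(-295) = ¾ - 359/462*(-295) = ¾ + 105905/462 = 212503/924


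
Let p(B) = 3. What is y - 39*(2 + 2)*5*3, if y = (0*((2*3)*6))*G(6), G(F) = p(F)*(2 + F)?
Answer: -2340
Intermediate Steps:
G(F) = 6 + 3*F (G(F) = 3*(2 + F) = 6 + 3*F)
y = 0 (y = (0*((2*3)*6))*(6 + 3*6) = (0*(6*6))*(6 + 18) = (0*36)*24 = 0*24 = 0)
y - 39*(2 + 2)*5*3 = 0 - 39*(2 + 2)*5*3 = 0 - 156*15 = 0 - 39*60 = 0 - 2340 = -2340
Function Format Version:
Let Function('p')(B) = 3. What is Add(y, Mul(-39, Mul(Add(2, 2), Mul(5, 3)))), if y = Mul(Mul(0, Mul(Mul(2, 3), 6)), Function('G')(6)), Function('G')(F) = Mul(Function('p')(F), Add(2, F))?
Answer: -2340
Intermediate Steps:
Function('G')(F) = Add(6, Mul(3, F)) (Function('G')(F) = Mul(3, Add(2, F)) = Add(6, Mul(3, F)))
y = 0 (y = Mul(Mul(0, Mul(Mul(2, 3), 6)), Add(6, Mul(3, 6))) = Mul(Mul(0, Mul(6, 6)), Add(6, 18)) = Mul(Mul(0, 36), 24) = Mul(0, 24) = 0)
Add(y, Mul(-39, Mul(Add(2, 2), Mul(5, 3)))) = Add(0, Mul(-39, Mul(Add(2, 2), Mul(5, 3)))) = Add(0, Mul(-39, Mul(4, 15))) = Add(0, Mul(-39, 60)) = Add(0, -2340) = -2340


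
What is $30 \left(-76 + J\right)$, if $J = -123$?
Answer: $-5970$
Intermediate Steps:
$30 \left(-76 + J\right) = 30 \left(-76 - 123\right) = 30 \left(-199\right) = -5970$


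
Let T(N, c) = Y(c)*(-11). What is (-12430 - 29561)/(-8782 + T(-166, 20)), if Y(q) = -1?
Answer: 41991/8771 ≈ 4.7875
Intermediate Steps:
T(N, c) = 11 (T(N, c) = -1*(-11) = 11)
(-12430 - 29561)/(-8782 + T(-166, 20)) = (-12430 - 29561)/(-8782 + 11) = -41991/(-8771) = -41991*(-1/8771) = 41991/8771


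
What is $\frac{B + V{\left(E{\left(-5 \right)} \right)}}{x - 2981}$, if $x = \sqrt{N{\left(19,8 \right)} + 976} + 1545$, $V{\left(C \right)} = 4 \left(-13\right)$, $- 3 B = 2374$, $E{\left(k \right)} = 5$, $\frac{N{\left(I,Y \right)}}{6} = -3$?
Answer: $\frac{1816540}{3091707} + \frac{1265 \sqrt{958}}{3091707} \approx 0.60022$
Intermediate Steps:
$N{\left(I,Y \right)} = -18$ ($N{\left(I,Y \right)} = 6 \left(-3\right) = -18$)
$B = - \frac{2374}{3}$ ($B = \left(- \frac{1}{3}\right) 2374 = - \frac{2374}{3} \approx -791.33$)
$V{\left(C \right)} = -52$
$x = 1545 + \sqrt{958}$ ($x = \sqrt{-18 + 976} + 1545 = \sqrt{958} + 1545 = 1545 + \sqrt{958} \approx 1576.0$)
$\frac{B + V{\left(E{\left(-5 \right)} \right)}}{x - 2981} = \frac{- \frac{2374}{3} - 52}{\left(1545 + \sqrt{958}\right) - 2981} = - \frac{2530}{3 \left(-1436 + \sqrt{958}\right)}$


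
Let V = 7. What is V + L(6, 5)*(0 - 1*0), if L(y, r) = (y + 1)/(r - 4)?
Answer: 7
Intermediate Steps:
L(y, r) = (1 + y)/(-4 + r)
V + L(6, 5)*(0 - 1*0) = 7 + ((1 + 6)/(-4 + 5))*(0 - 1*0) = 7 + (7/1)*(0 + 0) = 7 + (1*7)*0 = 7 + 7*0 = 7 + 0 = 7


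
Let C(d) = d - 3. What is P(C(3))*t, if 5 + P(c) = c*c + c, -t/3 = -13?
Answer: -195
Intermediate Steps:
C(d) = -3 + d
t = 39 (t = -3*(-13) = 39)
P(c) = -5 + c + c**2 (P(c) = -5 + (c*c + c) = -5 + (c**2 + c) = -5 + (c + c**2) = -5 + c + c**2)
P(C(3))*t = (-5 + (-3 + 3) + (-3 + 3)**2)*39 = (-5 + 0 + 0**2)*39 = (-5 + 0 + 0)*39 = -5*39 = -195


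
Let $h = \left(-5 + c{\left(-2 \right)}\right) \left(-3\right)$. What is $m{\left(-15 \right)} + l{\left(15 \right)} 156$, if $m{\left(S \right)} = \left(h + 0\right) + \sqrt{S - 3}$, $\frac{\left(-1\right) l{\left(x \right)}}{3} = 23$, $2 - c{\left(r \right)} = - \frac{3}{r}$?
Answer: $- \frac{21501}{2} + 3 i \sqrt{2} \approx -10751.0 + 4.2426 i$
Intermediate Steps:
$c{\left(r \right)} = 2 + \frac{3}{r}$ ($c{\left(r \right)} = 2 - - \frac{3}{r} = 2 + \frac{3}{r}$)
$l{\left(x \right)} = -69$ ($l{\left(x \right)} = \left(-3\right) 23 = -69$)
$h = \frac{27}{2}$ ($h = \left(-5 + \left(2 + \frac{3}{-2}\right)\right) \left(-3\right) = \left(-5 + \left(2 + 3 \left(- \frac{1}{2}\right)\right)\right) \left(-3\right) = \left(-5 + \left(2 - \frac{3}{2}\right)\right) \left(-3\right) = \left(-5 + \frac{1}{2}\right) \left(-3\right) = \left(- \frac{9}{2}\right) \left(-3\right) = \frac{27}{2} \approx 13.5$)
$m{\left(S \right)} = \frac{27}{2} + \sqrt{-3 + S}$ ($m{\left(S \right)} = \left(\frac{27}{2} + 0\right) + \sqrt{S - 3} = \frac{27}{2} + \sqrt{-3 + S}$)
$m{\left(-15 \right)} + l{\left(15 \right)} 156 = \left(\frac{27}{2} + \sqrt{-3 - 15}\right) - 10764 = \left(\frac{27}{2} + \sqrt{-18}\right) - 10764 = \left(\frac{27}{2} + 3 i \sqrt{2}\right) - 10764 = - \frac{21501}{2} + 3 i \sqrt{2}$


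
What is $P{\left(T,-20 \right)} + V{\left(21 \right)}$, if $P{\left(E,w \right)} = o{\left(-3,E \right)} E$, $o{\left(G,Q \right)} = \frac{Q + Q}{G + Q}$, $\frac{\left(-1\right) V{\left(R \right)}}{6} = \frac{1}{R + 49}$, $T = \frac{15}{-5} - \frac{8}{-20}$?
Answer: $- \frac{5}{2} \approx -2.5$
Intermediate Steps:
$T = - \frac{13}{5}$ ($T = 15 \left(- \frac{1}{5}\right) - - \frac{2}{5} = -3 + \frac{2}{5} = - \frac{13}{5} \approx -2.6$)
$V{\left(R \right)} = - \frac{6}{49 + R}$ ($V{\left(R \right)} = - \frac{6}{R + 49} = - \frac{6}{49 + R}$)
$o{\left(G,Q \right)} = \frac{2 Q}{G + Q}$
$P{\left(E,w \right)} = \frac{2 E^{2}}{-3 + E}$ ($P{\left(E,w \right)} = \frac{2 E}{-3 + E} E = \frac{2 E^{2}}{-3 + E}$)
$P{\left(T,-20 \right)} + V{\left(21 \right)} = \frac{2 \left(- \frac{13}{5}\right)^{2}}{-3 - \frac{13}{5}} - \frac{6}{49 + 21} = 2 \cdot \frac{169}{25} \frac{1}{- \frac{28}{5}} - \frac{6}{70} = 2 \cdot \frac{169}{25} \left(- \frac{5}{28}\right) - \frac{3}{35} = - \frac{169}{70} - \frac{3}{35} = - \frac{5}{2}$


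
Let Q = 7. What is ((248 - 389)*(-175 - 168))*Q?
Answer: 338541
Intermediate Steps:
((248 - 389)*(-175 - 168))*Q = ((248 - 389)*(-175 - 168))*7 = -141*(-343)*7 = 48363*7 = 338541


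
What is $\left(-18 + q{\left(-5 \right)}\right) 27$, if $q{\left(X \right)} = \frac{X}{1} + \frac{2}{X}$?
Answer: $- \frac{3159}{5} \approx -631.8$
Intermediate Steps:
$q{\left(X \right)} = X + \frac{2}{X}$ ($q{\left(X \right)} = X 1 + \frac{2}{X} = X + \frac{2}{X}$)
$\left(-18 + q{\left(-5 \right)}\right) 27 = \left(-18 - \left(5 - \frac{2}{-5}\right)\right) 27 = \left(-18 + \left(-5 + 2 \left(- \frac{1}{5}\right)\right)\right) 27 = \left(-18 - \frac{27}{5}\right) 27 = \left(- \frac{117}{5}\right) 27 = - \frac{3159}{5}$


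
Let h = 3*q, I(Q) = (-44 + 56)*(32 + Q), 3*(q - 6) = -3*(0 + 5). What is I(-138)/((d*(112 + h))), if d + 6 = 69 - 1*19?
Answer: -318/1265 ≈ -0.25138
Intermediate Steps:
d = 44 (d = -6 + (69 - 1*19) = -6 + (69 - 19) = -6 + 50 = 44)
q = 1 (q = 6 + (-3*(0 + 5))/3 = 6 + (-3*5)/3 = 6 + (⅓)*(-15) = 6 - 5 = 1)
I(Q) = 384 + 12*Q (I(Q) = 12*(32 + Q) = 384 + 12*Q)
h = 3 (h = 3*1 = 3)
I(-138)/((d*(112 + h))) = (384 + 12*(-138))/((44*(112 + 3))) = (384 - 1656)/((44*115)) = -1272/5060 = -1272*1/5060 = -318/1265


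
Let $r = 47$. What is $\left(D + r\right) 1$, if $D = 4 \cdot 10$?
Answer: $87$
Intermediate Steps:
$D = 40$
$\left(D + r\right) 1 = \left(40 + 47\right) 1 = 87 \cdot 1 = 87$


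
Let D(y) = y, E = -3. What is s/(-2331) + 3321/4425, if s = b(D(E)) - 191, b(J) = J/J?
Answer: 2860667/3438225 ≈ 0.83202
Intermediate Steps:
b(J) = 1
s = -190 (s = 1 - 191 = -190)
s/(-2331) + 3321/4425 = -190/(-2331) + 3321/4425 = -190*(-1/2331) + 3321*(1/4425) = 190/2331 + 1107/1475 = 2860667/3438225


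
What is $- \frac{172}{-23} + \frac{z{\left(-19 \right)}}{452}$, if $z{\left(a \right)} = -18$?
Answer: $\frac{38665}{5198} \approx 7.4384$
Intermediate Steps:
$- \frac{172}{-23} + \frac{z{\left(-19 \right)}}{452} = - \frac{172}{-23} - \frac{18}{452} = \left(-172\right) \left(- \frac{1}{23}\right) - \frac{9}{226} = \frac{172}{23} - \frac{9}{226} = \frac{38665}{5198}$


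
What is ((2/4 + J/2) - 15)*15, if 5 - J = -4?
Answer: -150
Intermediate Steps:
J = 9 (J = 5 - 1*(-4) = 5 + 4 = 9)
((2/4 + J/2) - 15)*15 = ((2/4 + 9/2) - 15)*15 = ((2*(¼) + 9*(½)) - 15)*15 = ((½ + 9/2) - 15)*15 = (5 - 15)*15 = -10*15 = -150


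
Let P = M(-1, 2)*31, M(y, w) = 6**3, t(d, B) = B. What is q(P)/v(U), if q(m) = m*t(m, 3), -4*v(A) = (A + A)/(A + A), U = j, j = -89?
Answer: -80352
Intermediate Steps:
M(y, w) = 216
U = -89
P = 6696 (P = 216*31 = 6696)
v(A) = -1/4 (v(A) = -(A + A)/(4*(A + A)) = -2*A/(4*(2*A)) = -2*A*1/(2*A)/4 = -1/4*1 = -1/4)
q(m) = 3*m (q(m) = m*3 = 3*m)
q(P)/v(U) = (3*6696)/(-1/4) = 20088*(-4) = -80352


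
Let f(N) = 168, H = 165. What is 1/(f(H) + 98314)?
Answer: 1/98482 ≈ 1.0154e-5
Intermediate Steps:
1/(f(H) + 98314) = 1/(168 + 98314) = 1/98482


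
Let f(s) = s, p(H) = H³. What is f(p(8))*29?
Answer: 14848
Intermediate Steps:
f(p(8))*29 = 8³*29 = 512*29 = 14848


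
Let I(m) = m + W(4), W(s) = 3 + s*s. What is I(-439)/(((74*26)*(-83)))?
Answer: 105/39923 ≈ 0.0026301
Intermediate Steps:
W(s) = 3 + s²
I(m) = 19 + m (I(m) = m + (3 + 4²) = m + (3 + 16) = m + 19 = 19 + m)
I(-439)/(((74*26)*(-83))) = (19 - 439)/(((74*26)*(-83))) = -420/(1924*(-83)) = -420/(-159692) = -420*(-1/159692) = 105/39923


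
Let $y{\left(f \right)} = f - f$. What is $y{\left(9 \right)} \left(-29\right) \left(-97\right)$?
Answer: $0$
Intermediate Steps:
$y{\left(f \right)} = 0$
$y{\left(9 \right)} \left(-29\right) \left(-97\right) = 0 \left(-29\right) \left(-97\right) = 0 \left(-97\right) = 0$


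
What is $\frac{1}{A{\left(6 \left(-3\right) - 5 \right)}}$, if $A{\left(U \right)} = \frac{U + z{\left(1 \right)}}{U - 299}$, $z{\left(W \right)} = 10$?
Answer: $\frac{322}{13} \approx 24.769$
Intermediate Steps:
$A{\left(U \right)} = \frac{10 + U}{-299 + U}$ ($A{\left(U \right)} = \frac{U + 10}{U - 299} = \frac{10 + U}{-299 + U}$)
$\frac{1}{A{\left(6 \left(-3\right) - 5 \right)}} = \frac{1}{\frac{1}{-299 + \left(6 \left(-3\right) - 5\right)} \left(10 + \left(6 \left(-3\right) - 5\right)\right)} = \frac{1}{\frac{1}{-299 - 23} \left(10 - 23\right)} = \frac{1}{\frac{1}{-322} \left(-13\right)} = \frac{1}{\left(- \frac{1}{322}\right) \left(-13\right)} = \frac{1}{\frac{13}{322}} = \frac{322}{13}$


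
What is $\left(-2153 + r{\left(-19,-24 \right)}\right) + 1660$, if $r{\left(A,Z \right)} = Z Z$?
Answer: $83$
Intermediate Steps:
$r{\left(A,Z \right)} = Z^{2}$
$\left(-2153 + r{\left(-19,-24 \right)}\right) + 1660 = \left(-2153 + \left(-24\right)^{2}\right) + 1660 = \left(-2153 + 576\right) + 1660 = -1577 + 1660 = 83$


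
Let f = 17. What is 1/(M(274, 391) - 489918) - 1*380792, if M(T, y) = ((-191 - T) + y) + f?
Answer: -186578560201/489975 ≈ -3.8079e+5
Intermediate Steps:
M(T, y) = -174 + y - T (M(T, y) = ((-191 - T) + y) + 17 = (-191 + y - T) + 17 = -174 + y - T)
1/(M(274, 391) - 489918) - 1*380792 = 1/((-174 + 391 - 1*274) - 489918) - 1*380792 = 1/((-174 + 391 - 274) - 489918) - 380792 = 1/(-57 - 489918) - 380792 = 1/(-489975) - 380792 = -1/489975 - 380792 = -186578560201/489975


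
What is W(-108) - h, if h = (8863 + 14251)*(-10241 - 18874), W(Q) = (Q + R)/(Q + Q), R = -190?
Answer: 72680124029/108 ≈ 6.7296e+8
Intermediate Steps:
W(Q) = (-190 + Q)/(2*Q) (W(Q) = (Q - 190)/(Q + Q) = (-190 + Q)/((2*Q)) = (-190 + Q)*(1/(2*Q)) = (-190 + Q)/(2*Q))
h = -672964110 (h = 23114*(-29115) = -672964110)
W(-108) - h = (1/2)*(-190 - 108)/(-108) - 1*(-672964110) = (1/2)*(-1/108)*(-298) + 672964110 = 149/108 + 672964110 = 72680124029/108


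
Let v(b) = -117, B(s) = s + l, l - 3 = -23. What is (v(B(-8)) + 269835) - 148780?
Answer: 120938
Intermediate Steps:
l = -20 (l = 3 - 23 = -20)
B(s) = -20 + s (B(s) = s - 20 = -20 + s)
(v(B(-8)) + 269835) - 148780 = (-117 + 269835) - 148780 = 269718 - 148780 = 120938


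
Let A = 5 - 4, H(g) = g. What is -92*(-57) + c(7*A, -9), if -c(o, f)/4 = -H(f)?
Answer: 5208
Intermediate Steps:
A = 1
c(o, f) = 4*f (c(o, f) = -(-4)*f = 4*f)
-92*(-57) + c(7*A, -9) = -92*(-57) + 4*(-9) = 5244 - 36 = 5208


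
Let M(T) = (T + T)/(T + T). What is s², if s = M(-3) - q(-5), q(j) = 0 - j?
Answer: 16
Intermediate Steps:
M(T) = 1 (M(T) = (2*T)/((2*T)) = (2*T)*(1/(2*T)) = 1)
q(j) = -j
s = -4 (s = 1 - (-1)*(-5) = 1 - 1*5 = 1 - 5 = -4)
s² = (-4)² = 16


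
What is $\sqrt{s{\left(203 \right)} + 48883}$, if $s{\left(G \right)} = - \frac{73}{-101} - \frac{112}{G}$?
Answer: $\frac{2 \sqrt{104842682158}}{2929} \approx 221.1$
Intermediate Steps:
$s{\left(G \right)} = \frac{73}{101} - \frac{112}{G}$ ($s{\left(G \right)} = \left(-73\right) \left(- \frac{1}{101}\right) - \frac{112}{G} = \frac{73}{101} - \frac{112}{G}$)
$\sqrt{s{\left(203 \right)} + 48883} = \sqrt{\left(\frac{73}{101} - \frac{112}{203}\right) + 48883} = \sqrt{\left(\frac{73}{101} - \frac{16}{29}\right) + 48883} = \sqrt{\frac{501}{2929} + 48883} = \sqrt{\frac{143178808}{2929}} = \frac{2 \sqrt{104842682158}}{2929}$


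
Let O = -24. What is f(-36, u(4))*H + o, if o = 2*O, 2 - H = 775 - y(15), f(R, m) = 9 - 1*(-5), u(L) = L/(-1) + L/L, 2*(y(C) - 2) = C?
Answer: -10737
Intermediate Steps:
y(C) = 2 + C/2
u(L) = 1 - L (u(L) = L*(-1) + 1 = -L + 1 = 1 - L)
f(R, m) = 14 (f(R, m) = 9 + 5 = 14)
H = -1527/2 (H = 2 - (775 - (2 + (½)*15)) = 2 - (775 - (2 + 15/2)) = 2 - (775 - 1*19/2) = 2 - (775 - 19/2) = 2 - 1*1531/2 = 2 - 1531/2 = -1527/2 ≈ -763.50)
o = -48 (o = 2*(-24) = -48)
f(-36, u(4))*H + o = 14*(-1527/2) - 48 = -10689 - 48 = -10737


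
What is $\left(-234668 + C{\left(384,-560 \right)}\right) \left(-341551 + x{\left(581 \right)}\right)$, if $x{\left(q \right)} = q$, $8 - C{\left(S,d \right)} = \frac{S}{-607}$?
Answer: $\frac{48567165328920}{607} \approx 8.0012 \cdot 10^{10}$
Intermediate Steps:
$C{\left(S,d \right)} = 8 + \frac{S}{607}$ ($C{\left(S,d \right)} = 8 - \frac{S}{-607} = 8 - S \left(- \frac{1}{607}\right) = 8 - - \frac{S}{607} = 8 + \frac{S}{607}$)
$\left(-234668 + C{\left(384,-560 \right)}\right) \left(-341551 + x{\left(581 \right)}\right) = \left(-234668 + \left(8 + \frac{1}{607} \cdot 384\right)\right) \left(-341551 + 581\right) = \left(-234668 + \left(8 + \frac{384}{607}\right)\right) \left(-340970\right) = \left(-234668 + \frac{5240}{607}\right) \left(-340970\right) = \left(- \frac{142438236}{607}\right) \left(-340970\right) = \frac{48567165328920}{607}$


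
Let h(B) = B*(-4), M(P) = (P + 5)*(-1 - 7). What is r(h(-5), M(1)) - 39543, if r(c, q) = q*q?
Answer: -37239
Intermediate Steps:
M(P) = -40 - 8*P (M(P) = (5 + P)*(-8) = -40 - 8*P)
h(B) = -4*B
r(c, q) = q**2
r(h(-5), M(1)) - 39543 = (-40 - 8*1)**2 - 39543 = (-40 - 8)**2 - 39543 = (-48)**2 - 39543 = 2304 - 39543 = -37239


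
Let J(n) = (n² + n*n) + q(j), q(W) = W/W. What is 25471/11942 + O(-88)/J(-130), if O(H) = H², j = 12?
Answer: 953424119/403651542 ≈ 2.3620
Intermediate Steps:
q(W) = 1
J(n) = 1 + 2*n² (J(n) = (n² + n*n) + 1 = (n² + n²) + 1 = 2*n² + 1 = 1 + 2*n²)
25471/11942 + O(-88)/J(-130) = 25471/11942 + (-88)²/(1 + 2*(-130)²) = 25471*(1/11942) + 7744/(1 + 2*16900) = 25471/11942 + 7744/(1 + 33800) = 25471/11942 + 7744/33801 = 953424119/403651542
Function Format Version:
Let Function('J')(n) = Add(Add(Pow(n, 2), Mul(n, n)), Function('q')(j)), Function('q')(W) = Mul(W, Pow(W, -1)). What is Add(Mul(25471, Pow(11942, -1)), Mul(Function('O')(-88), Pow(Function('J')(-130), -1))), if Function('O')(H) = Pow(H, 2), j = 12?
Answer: Rational(953424119, 403651542) ≈ 2.3620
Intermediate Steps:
Function('q')(W) = 1
Function('J')(n) = Add(1, Mul(2, Pow(n, 2))) (Function('J')(n) = Add(Add(Pow(n, 2), Mul(n, n)), 1) = Add(Add(Pow(n, 2), Pow(n, 2)), 1) = Add(Mul(2, Pow(n, 2)), 1) = Add(1, Mul(2, Pow(n, 2))))
Add(Mul(25471, Pow(11942, -1)), Mul(Function('O')(-88), Pow(Function('J')(-130), -1))) = Add(Mul(25471, Pow(11942, -1)), Mul(Pow(-88, 2), Pow(Add(1, Mul(2, Pow(-130, 2))), -1))) = Add(Mul(25471, Rational(1, 11942)), Mul(7744, Pow(Add(1, Mul(2, 16900)), -1))) = Add(Rational(25471, 11942), Mul(7744, Pow(Add(1, 33800), -1))) = Add(Rational(25471, 11942), Mul(7744, Pow(33801, -1))) = Add(Rational(25471, 11942), Mul(7744, Rational(1, 33801))) = Add(Rational(25471, 11942), Rational(7744, 33801)) = Rational(953424119, 403651542)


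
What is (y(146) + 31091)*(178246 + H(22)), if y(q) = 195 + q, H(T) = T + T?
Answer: 5604011280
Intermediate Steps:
H(T) = 2*T
(y(146) + 31091)*(178246 + H(22)) = ((195 + 146) + 31091)*(178246 + 2*22) = (341 + 31091)*(178246 + 44) = 31432*178290 = 5604011280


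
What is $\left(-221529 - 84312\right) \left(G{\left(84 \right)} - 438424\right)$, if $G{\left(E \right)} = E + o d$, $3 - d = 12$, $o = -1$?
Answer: $134059591371$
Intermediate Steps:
$d = -9$ ($d = 3 - 12 = -9$)
$G{\left(E \right)} = 9 + E$ ($G{\left(E \right)} = E - -9 = E + 9 = 9 + E$)
$\left(-221529 - 84312\right) \left(G{\left(84 \right)} - 438424\right) = \left(-221529 - 84312\right) \left(\left(9 + 84\right) - 438424\right) = - 305841 \left(93 - 438424\right) = \left(-305841\right) \left(-438331\right) = 134059591371$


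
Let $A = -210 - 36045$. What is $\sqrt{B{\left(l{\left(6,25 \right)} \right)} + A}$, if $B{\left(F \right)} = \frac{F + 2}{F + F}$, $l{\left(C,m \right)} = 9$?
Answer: $\frac{i \sqrt{1305158}}{6} \approx 190.41 i$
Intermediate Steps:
$A = -36255$ ($A = -210 - 36045 = -36255$)
$B{\left(F \right)} = \frac{2 + F}{2 F}$
$\sqrt{B{\left(l{\left(6,25 \right)} \right)} + A} = \sqrt{\frac{2 + 9}{2 \cdot 9} - 36255} = \sqrt{\frac{1}{2} \cdot \frac{1}{9} \cdot 11 - 36255} = \sqrt{\frac{11}{18} - 36255} = \sqrt{- \frac{652579}{18}} = \frac{i \sqrt{1305158}}{6}$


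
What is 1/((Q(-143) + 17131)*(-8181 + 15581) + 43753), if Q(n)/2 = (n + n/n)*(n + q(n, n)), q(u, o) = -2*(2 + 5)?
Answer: 1/456764353 ≈ 2.1893e-9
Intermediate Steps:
q(u, o) = -14 (q(u, o) = -2*7 = -14)
Q(n) = 2*(1 + n)*(-14 + n) (Q(n) = 2*((n + n/n)*(n - 14)) = 2*((n + 1)*(-14 + n)) = 2*((1 + n)*(-14 + n)) = 2*(1 + n)*(-14 + n))
1/((Q(-143) + 17131)*(-8181 + 15581) + 43753) = 1/(((-28 - 26*(-143) + 2*(-143)²) + 17131)*(-8181 + 15581) + 43753) = 1/(((-28 + 3718 + 2*20449) + 17131)*7400 + 43753) = 1/(((-28 + 3718 + 40898) + 17131)*7400 + 43753) = 1/((44588 + 17131)*7400 + 43753) = 1/(61719*7400 + 43753) = 1/(456720600 + 43753) = 1/456764353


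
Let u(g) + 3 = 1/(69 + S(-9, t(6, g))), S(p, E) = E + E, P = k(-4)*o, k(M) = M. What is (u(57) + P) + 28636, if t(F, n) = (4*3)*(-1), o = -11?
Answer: 1290466/45 ≈ 28677.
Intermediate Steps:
P = 44 (P = -4*(-11) = 44)
t(F, n) = -12 (t(F, n) = 12*(-1) = -12)
S(p, E) = 2*E
u(g) = -134/45 (u(g) = -3 + 1/(69 + 2*(-12)) = -3 + 1/(69 - 24) = -3 + 1/45 = -134/45)
(u(57) + P) + 28636 = (-134/45 + 44) + 28636 = 1846/45 + 28636 = 1290466/45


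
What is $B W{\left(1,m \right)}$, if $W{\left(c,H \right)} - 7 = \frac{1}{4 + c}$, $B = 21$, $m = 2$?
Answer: $\frac{756}{5} \approx 151.2$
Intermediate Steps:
$W{\left(c,H \right)} = 7 + \frac{1}{4 + c}$
$B W{\left(1,m \right)} = 21 \frac{29 + 7 \cdot 1}{4 + 1} = 21 \frac{29 + 7}{5} = 21 \cdot \frac{1}{5} \cdot 36 = 21 \cdot \frac{36}{5} = \frac{756}{5}$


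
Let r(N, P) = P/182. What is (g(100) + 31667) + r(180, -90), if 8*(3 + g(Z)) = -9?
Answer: 23050213/728 ≈ 31662.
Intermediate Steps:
r(N, P) = P/182 (r(N, P) = P*(1/182) = P/182)
g(Z) = -33/8 (g(Z) = -3 + (1/8)*(-9) = -3 - 9/8 = -33/8)
(g(100) + 31667) + r(180, -90) = (-33/8 + 31667) + (1/182)*(-90) = 253303/8 - 45/91 = 23050213/728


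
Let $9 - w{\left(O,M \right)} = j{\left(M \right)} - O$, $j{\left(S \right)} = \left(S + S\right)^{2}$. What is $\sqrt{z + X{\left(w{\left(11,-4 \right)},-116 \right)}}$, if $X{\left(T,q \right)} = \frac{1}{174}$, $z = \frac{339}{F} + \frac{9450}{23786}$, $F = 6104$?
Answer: $\frac{\sqrt{93326847109874490}}{451125276} \approx 0.67718$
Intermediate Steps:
$j{\left(S \right)} = 4 S^{2}$ ($j{\left(S \right)} = \left(2 S\right)^{2} = 4 S^{2}$)
$w{\left(O,M \right)} = 9 + O - 4 M^{2}$ ($w{\left(O,M \right)} = 9 - \left(4 M^{2} - O\right) = 9 - \left(- O + 4 M^{2}\right) = 9 + O - 4 M^{2}$)
$z = \frac{4696161}{10370696}$ ($z = \frac{339}{6104} + \frac{9450}{23786} = 339 \cdot \frac{1}{6104} + 9450 \cdot \frac{1}{23786} = \frac{339}{6104} + \frac{675}{1699} = \frac{4696161}{10370696} \approx 0.45283$)
$X{\left(T,q \right)} = \frac{1}{174}$
$\sqrt{z + X{\left(w{\left(11,-4 \right)},-116 \right)}} = \sqrt{\frac{4696161}{10370696} + \frac{1}{174}} = \sqrt{\frac{413751355}{902250552}} = \frac{\sqrt{93326847109874490}}{451125276}$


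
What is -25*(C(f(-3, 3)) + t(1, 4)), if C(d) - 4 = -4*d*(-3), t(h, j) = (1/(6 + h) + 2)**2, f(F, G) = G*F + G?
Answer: 77675/49 ≈ 1585.2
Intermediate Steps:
f(F, G) = G + F*G (f(F, G) = F*G + G = G + F*G)
t(h, j) = (2 + 1/(6 + h))**2
C(d) = 4 + 12*d (C(d) = 4 - 4*d*(-3) = 4 + 12*d)
-25*(C(f(-3, 3)) + t(1, 4)) = -25*((4 + 12*(3*(1 - 3))) + (13 + 2*1)**2/(6 + 1)**2) = -25*((4 + 12*(3*(-2))) + (13 + 2)**2/7**2) = -25*((4 + 12*(-6)) + (1/49)*15**2) = -25*((4 - 72) + (1/49)*225) = -25*(-68 + 225/49) = -25*(-3107/49) = 77675/49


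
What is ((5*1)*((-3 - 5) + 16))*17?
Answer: 680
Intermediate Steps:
((5*1)*((-3 - 5) + 16))*17 = (5*(-8 + 16))*17 = (5*8)*17 = 40*17 = 680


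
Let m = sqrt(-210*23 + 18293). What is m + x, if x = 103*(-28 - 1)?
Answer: -2987 + sqrt(13463) ≈ -2871.0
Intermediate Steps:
x = -2987 (x = 103*(-29) = -2987)
m = sqrt(13463) (m = sqrt(-4830 + 18293) = sqrt(13463) ≈ 116.03)
m + x = sqrt(13463) - 2987 = -2987 + sqrt(13463)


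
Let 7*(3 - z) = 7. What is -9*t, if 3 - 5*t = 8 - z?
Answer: 27/5 ≈ 5.4000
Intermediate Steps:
z = 2 (z = 3 - ⅐*7 = 3 - 1 = 2)
t = -⅗ (t = ⅗ - (8 - 1*2)/5 = ⅗ - (8 - 2)/5 = ⅗ - ⅕*6 = ⅗ - 6/5 = -⅗ ≈ -0.60000)
-9*t = -9*(-⅗) = 27/5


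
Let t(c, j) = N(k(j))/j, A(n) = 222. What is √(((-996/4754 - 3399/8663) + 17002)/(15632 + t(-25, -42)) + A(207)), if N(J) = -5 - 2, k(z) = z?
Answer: 2*√208042118852875972190206842/1931380860143 ≈ 14.936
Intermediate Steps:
N(J) = -7
t(c, j) = -7/j
√(((-996/4754 - 3399/8663) + 17002)/(15632 + t(-25, -42)) + A(207)) = √(((-996/4754 - 3399/8663) + 17002)/(15632 - 7/(-42)) + 222) = √(((-996*1/4754 - 3399*1/8663) + 17002)/(15632 - 7*(-1/42)) + 222) = √(((-498/2377 - 3399/8663) + 17002)/(15632 + ⅙) + 222) = √((-12393597/20591951 + 17002)/(93793/6) + 222) = √((350091957305/20591951)*(6/93793) + 222) = √(2100551743830/1931380860143 + 222) = √(430867102695576/1931380860143) = 2*√208042118852875972190206842/1931380860143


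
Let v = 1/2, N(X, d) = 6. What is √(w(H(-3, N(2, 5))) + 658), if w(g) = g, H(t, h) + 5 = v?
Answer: √2614/2 ≈ 25.564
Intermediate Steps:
v = ½ ≈ 0.50000
H(t, h) = -9/2 (H(t, h) = -5 + ½ = -9/2)
√(w(H(-3, N(2, 5))) + 658) = √(-9/2 + 658) = √(1307/2) = √2614/2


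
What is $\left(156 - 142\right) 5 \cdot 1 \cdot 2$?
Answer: $140$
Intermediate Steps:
$\left(156 - 142\right) 5 \cdot 1 \cdot 2 = 14 \cdot 5 \cdot 2 = 14 \cdot 10 = 140$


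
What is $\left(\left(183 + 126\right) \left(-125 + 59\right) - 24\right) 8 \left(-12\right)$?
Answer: $1960128$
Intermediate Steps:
$\left(\left(183 + 126\right) \left(-125 + 59\right) - 24\right) 8 \left(-12\right) = \left(309 \left(-66\right) - 24\right) \left(-96\right) = \left(-20394 - 24\right) \left(-96\right) = \left(-20418\right) \left(-96\right) = 1960128$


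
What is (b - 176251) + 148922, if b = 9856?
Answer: -17473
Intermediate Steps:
(b - 176251) + 148922 = (9856 - 176251) + 148922 = -166395 + 148922 = -17473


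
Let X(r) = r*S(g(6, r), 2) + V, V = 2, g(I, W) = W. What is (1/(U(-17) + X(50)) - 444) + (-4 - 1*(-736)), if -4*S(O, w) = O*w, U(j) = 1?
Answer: 359135/1247 ≈ 288.00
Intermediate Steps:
S(O, w) = -O*w/4
X(r) = 2 - r**2/2 (X(r) = r*(-1/4*r*2) + 2 = r*(-r/2) + 2 = -r**2/2 + 2 = 2 - r**2/2)
(1/(U(-17) + X(50)) - 444) + (-4 - 1*(-736)) = (1/(1 + (2 - 1/2*50**2)) - 444) + (-4 - 1*(-736)) = (1/(1 + (2 - 1/2*2500)) - 444) + (-4 + 736) = (1/(1 + (2 - 1250)) - 444) + 732 = (1/(1 - 1248) - 444) + 732 = (1/(-1247) - 444) + 732 = (-1/1247 - 444) + 732 = -553669/1247 + 732 = 359135/1247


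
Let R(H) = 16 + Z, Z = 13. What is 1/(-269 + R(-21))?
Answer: -1/240 ≈ -0.0041667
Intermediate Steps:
R(H) = 29 (R(H) = 16 + 13 = 29)
1/(-269 + R(-21)) = 1/(-269 + 29) = 1/(-240) = -1/240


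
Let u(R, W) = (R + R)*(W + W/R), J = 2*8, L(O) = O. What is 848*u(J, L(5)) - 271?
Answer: 143889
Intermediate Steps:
J = 16
u(R, W) = 2*R*(W + W/R) (u(R, W) = (2*R)*(W + W/R) = 2*R*(W + W/R))
848*u(J, L(5)) - 271 = 848*(2*5*(1 + 16)) - 271 = 848*(2*5*17) - 271 = 848*170 - 271 = 144160 - 271 = 143889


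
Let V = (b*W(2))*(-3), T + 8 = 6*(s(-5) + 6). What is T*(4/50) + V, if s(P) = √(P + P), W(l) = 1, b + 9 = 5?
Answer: 356/25 + 12*I*√10/25 ≈ 14.24 + 1.5179*I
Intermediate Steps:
b = -4 (b = -9 + 5 = -4)
s(P) = √2*√P (s(P) = √(2*P) = √2*√P)
T = 28 + 6*I*√10 (T = -8 + 6*(√2*√(-5) + 6) = -8 + 6*(√2*(I*√5) + 6) = -8 + 6*(I*√10 + 6) = -8 + 6*(6 + I*√10) = -8 + (36 + 6*I*√10) = 28 + 6*I*√10 ≈ 28.0 + 18.974*I)
V = 12 (V = -4*1*(-3) = -4*(-3) = 12)
T*(4/50) + V = (28 + 6*I*√10)*(4/50) + 12 = (28 + 6*I*√10)*(4*(1/50)) + 12 = (28 + 6*I*√10)*(2/25) + 12 = (56/25 + 12*I*√10/25) + 12 = 356/25 + 12*I*√10/25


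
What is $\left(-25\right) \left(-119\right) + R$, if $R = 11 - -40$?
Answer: $3026$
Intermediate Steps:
$R = 51$ ($R = 11 + 40 = 51$)
$\left(-25\right) \left(-119\right) + R = \left(-25\right) \left(-119\right) + 51 = 2975 + 51 = 3026$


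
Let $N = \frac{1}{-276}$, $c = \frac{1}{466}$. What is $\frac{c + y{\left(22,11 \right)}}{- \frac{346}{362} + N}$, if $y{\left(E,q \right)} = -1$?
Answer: $\frac{11614770}{11167457} \approx 1.0401$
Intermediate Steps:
$c = \frac{1}{466} \approx 0.0021459$
$N = - \frac{1}{276} \approx -0.0036232$
$\frac{c + y{\left(22,11 \right)}}{- \frac{346}{362} + N} = \frac{\frac{1}{466} - 1}{- \frac{346}{362} - \frac{1}{276}} = - \frac{465}{466 \left(\left(-346\right) \frac{1}{362} - \frac{1}{276}\right)} = - \frac{465}{466 \left(- \frac{173}{181} - \frac{1}{276}\right)} = - \frac{465}{466 \left(- \frac{47929}{49956}\right)} = \left(- \frac{465}{466}\right) \left(- \frac{49956}{47929}\right) = \frac{11614770}{11167457}$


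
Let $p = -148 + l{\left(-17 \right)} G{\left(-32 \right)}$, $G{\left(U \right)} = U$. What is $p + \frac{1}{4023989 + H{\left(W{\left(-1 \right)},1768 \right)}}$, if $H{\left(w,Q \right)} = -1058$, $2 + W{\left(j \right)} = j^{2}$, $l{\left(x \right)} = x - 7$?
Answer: $\frac{2494217221}{4022931} \approx 620.0$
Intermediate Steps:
$l{\left(x \right)} = -7 + x$
$W{\left(j \right)} = -2 + j^{2}$
$p = 620$ ($p = -148 + \left(-7 - 17\right) \left(-32\right) = -148 - -768 = -148 + 768 = 620$)
$p + \frac{1}{4023989 + H{\left(W{\left(-1 \right)},1768 \right)}} = 620 + \frac{1}{4023989 - 1058} = 620 + \frac{1}{4022931} = \frac{2494217221}{4022931}$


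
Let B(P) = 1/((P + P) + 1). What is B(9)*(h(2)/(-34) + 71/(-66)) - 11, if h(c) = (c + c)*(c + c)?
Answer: -236233/21318 ≈ -11.081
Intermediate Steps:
h(c) = 4*c² (h(c) = (2*c)*(2*c) = 4*c²)
B(P) = 1/(1 + 2*P) (B(P) = 1/(2*P + 1) = 1/(1 + 2*P))
B(9)*(h(2)/(-34) + 71/(-66)) - 11 = ((4*2²)/(-34) + 71/(-66))/(1 + 2*9) - 11 = ((4*4)*(-1/34) + 71*(-1/66))/(1 + 18) - 11 = (16*(-1/34) - 71/66)/19 - 11 = (-8/17 - 71/66)/19 - 11 = (1/19)*(-1735/1122) - 11 = -1735/21318 - 11 = -236233/21318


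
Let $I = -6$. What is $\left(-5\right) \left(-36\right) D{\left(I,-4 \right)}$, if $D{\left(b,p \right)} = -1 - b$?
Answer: $900$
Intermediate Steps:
$\left(-5\right) \left(-36\right) D{\left(I,-4 \right)} = \left(-5\right) \left(-36\right) \left(-1 - -6\right) = 180 \left(-1 + 6\right) = 180 \cdot 5 = 900$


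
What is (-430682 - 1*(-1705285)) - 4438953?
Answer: -3164350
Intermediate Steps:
(-430682 - 1*(-1705285)) - 4438953 = (-430682 + 1705285) - 4438953 = 1274603 - 4438953 = -3164350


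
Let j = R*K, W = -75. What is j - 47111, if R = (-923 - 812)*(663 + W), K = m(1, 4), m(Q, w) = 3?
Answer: -3107651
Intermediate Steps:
K = 3
R = -1020180 (R = (-923 - 812)*(663 - 75) = -1735*588 = -1020180)
j = -3060540 (j = -1020180*3 = -3060540)
j - 47111 = -3060540 - 47111 = -3107651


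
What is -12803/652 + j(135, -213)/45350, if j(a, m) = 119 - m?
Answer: -290199793/14784100 ≈ -19.629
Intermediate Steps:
-12803/652 + j(135, -213)/45350 = -12803/652 + (119 - 1*(-213))/45350 = -12803*1/652 + (119 + 213)*(1/45350) = -12803/652 + 332*(1/45350) = -12803/652 + 166/22675 = -290199793/14784100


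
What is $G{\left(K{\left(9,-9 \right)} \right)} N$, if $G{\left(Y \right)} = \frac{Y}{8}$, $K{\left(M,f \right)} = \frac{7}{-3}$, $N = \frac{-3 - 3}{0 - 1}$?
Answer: $- \frac{7}{4} \approx -1.75$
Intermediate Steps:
$N = 6$ ($N = - \frac{6}{-1} = \left(-6\right) \left(-1\right) = 6$)
$K{\left(M,f \right)} = - \frac{7}{3}$ ($K{\left(M,f \right)} = 7 \left(- \frac{1}{3}\right) = - \frac{7}{3}$)
$G{\left(Y \right)} = \frac{Y}{8}$ ($G{\left(Y \right)} = Y \frac{1}{8} = \frac{Y}{8}$)
$G{\left(K{\left(9,-9 \right)} \right)} N = \frac{1}{8} \left(- \frac{7}{3}\right) 6 = \left(- \frac{7}{24}\right) 6 = - \frac{7}{4}$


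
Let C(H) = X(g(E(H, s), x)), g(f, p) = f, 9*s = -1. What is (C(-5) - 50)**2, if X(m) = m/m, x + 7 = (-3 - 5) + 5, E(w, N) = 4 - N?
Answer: 2401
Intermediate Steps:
s = -1/9 (s = (1/9)*(-1) = -1/9 ≈ -0.11111)
x = -10 (x = -7 + ((-3 - 5) + 5) = -7 + (-8 + 5) = -7 - 3 = -10)
X(m) = 1
C(H) = 1
(C(-5) - 50)**2 = (1 - 50)**2 = (-49)**2 = 2401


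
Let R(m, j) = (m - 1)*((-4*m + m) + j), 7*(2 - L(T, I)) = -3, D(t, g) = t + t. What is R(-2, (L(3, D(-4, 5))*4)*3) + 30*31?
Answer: 5772/7 ≈ 824.57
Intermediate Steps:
D(t, g) = 2*t
L(T, I) = 17/7 (L(T, I) = 2 - 1/7*(-3) = 2 + 3/7 = 17/7)
R(m, j) = (-1 + m)*(j - 3*m) (R(m, j) = (-1 + m)*(-3*m + j) = (-1 + m)*(j - 3*m))
R(-2, (L(3, D(-4, 5))*4)*3) + 30*31 = (-(17/7)*4*3 - 3*(-2)**2 + 3*(-2) + (((17/7)*4)*3)*(-2)) + 30*31 = (-68*3/7 - 3*4 - 6 + ((68/7)*3)*(-2)) + 930 = (-1*204/7 - 12 - 6 + (204/7)*(-2)) + 930 = (-204/7 - 12 - 6 - 408/7) + 930 = -738/7 + 930 = 5772/7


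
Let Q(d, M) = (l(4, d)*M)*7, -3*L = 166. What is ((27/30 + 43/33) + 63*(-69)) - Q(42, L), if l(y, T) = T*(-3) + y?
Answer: -5675941/110 ≈ -51599.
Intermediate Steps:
L = -166/3 (L = -⅓*166 = -166/3 ≈ -55.333)
l(y, T) = y - 3*T (l(y, T) = -3*T + y = y - 3*T)
Q(d, M) = 7*M*(4 - 3*d) (Q(d, M) = ((4 - 3*d)*M)*7 = (M*(4 - 3*d))*7 = 7*M*(4 - 3*d))
((27/30 + 43/33) + 63*(-69)) - Q(42, L) = ((27/30 + 43/33) + 63*(-69)) - 7*(-166)*(4 - 3*42)/3 = ((27*(1/30) + 43*(1/33)) - 4347) - 7*(-166)*(4 - 126)/3 = ((9/10 + 43/33) - 4347) - 7*(-166)*(-122)/3 = (727/330 - 4347) - 1*141764/3 = -1433783/330 - 141764/3 = -5675941/110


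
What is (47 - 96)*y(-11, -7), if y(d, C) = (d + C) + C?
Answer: 1225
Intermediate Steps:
y(d, C) = d + 2*C (y(d, C) = (C + d) + C = d + 2*C)
(47 - 96)*y(-11, -7) = (47 - 96)*(-11 + 2*(-7)) = -49*(-11 - 14) = -49*(-25) = 1225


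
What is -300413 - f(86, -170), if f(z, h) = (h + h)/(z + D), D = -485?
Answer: -119865127/399 ≈ -3.0041e+5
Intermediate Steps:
f(z, h) = 2*h/(-485 + z) (f(z, h) = (h + h)/(z - 485) = (2*h)/(-485 + z) = 2*h/(-485 + z))
-300413 - f(86, -170) = -300413 - 2*(-170)/(-485 + 86) = -300413 - 2*(-170)/(-399) = -300413 - 2*(-170)*(-1)/399 = -300413 - 1*340/399 = -300413 - 340/399 = -119865127/399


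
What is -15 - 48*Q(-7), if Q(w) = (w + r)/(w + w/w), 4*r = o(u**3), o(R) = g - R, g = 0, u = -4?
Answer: 57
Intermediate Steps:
o(R) = -R (o(R) = 0 - R = -R)
r = 16 (r = (-1*(-4)**3)/4 = (-1*(-64))/4 = (1/4)*64 = 16)
Q(w) = (16 + w)/(1 + w) (Q(w) = (w + 16)/(w + w/w) = (16 + w)/(w + 1) = (16 + w)/(1 + w))
-15 - 48*Q(-7) = -15 - 48*(16 - 7)/(1 - 7) = -15 - 48*9/(-6) = -15 - (-8)*9 = -15 - 48*(-3/2) = -15 + 72 = 57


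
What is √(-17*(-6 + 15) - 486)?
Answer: 3*I*√71 ≈ 25.278*I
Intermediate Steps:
√(-17*(-6 + 15) - 486) = √(-17*9 - 486) = √(-153 - 486) = √(-639) = 3*I*√71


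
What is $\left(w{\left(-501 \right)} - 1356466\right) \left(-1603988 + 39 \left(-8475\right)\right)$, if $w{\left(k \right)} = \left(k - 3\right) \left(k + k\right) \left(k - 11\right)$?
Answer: $502819706156306$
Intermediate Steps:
$w{\left(k \right)} = 2 k \left(-11 + k\right) \left(-3 + k\right)$ ($w{\left(k \right)} = \left(-3 + k\right) 2 k \left(-11 + k\right) = 2 k \left(-3 + k\right) \left(-11 + k\right) = 2 k \left(-11 + k\right) \left(-3 + k\right)$)
$\left(w{\left(-501 \right)} - 1356466\right) \left(-1603988 + 39 \left(-8475\right)\right) = \left(2 \left(-501\right) \left(33 + \left(-501\right)^{2} - -7014\right) - 1356466\right) \left(-1603988 + 39 \left(-8475\right)\right) = \left(2 \left(-501\right) \left(33 + 251001 + 7014\right) - 1356466\right) \left(-1603988 - 330525\right) = \left(2 \left(-501\right) 258048 - 1356466\right) \left(-1934513\right) = \left(-258564096 - 1356466\right) \left(-1934513\right) = \left(-259920562\right) \left(-1934513\right) = 502819706156306$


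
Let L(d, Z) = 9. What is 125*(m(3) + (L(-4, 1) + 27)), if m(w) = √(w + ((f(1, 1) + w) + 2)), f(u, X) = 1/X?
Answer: 4875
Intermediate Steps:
m(w) = √(3 + 2*w) (m(w) = √(w + ((1/1 + w) + 2)) = √(w + ((1 + w) + 2)) = √(w + (3 + w)) = √(3 + 2*w))
125*(m(3) + (L(-4, 1) + 27)) = 125*(√(3 + 2*3) + (9 + 27)) = 125*(√(3 + 6) + 36) = 125*(√9 + 36) = 125*(3 + 36) = 125*39 = 4875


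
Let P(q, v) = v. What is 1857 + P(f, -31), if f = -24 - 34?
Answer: 1826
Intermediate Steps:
f = -58
1857 + P(f, -31) = 1857 - 31 = 1826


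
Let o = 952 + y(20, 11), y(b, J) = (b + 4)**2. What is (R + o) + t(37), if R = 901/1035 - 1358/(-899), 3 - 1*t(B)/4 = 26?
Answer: 1338363269/930465 ≈ 1438.4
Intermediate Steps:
t(B) = -92 (t(B) = 12 - 4*26 = 12 - 104 = -92)
y(b, J) = (4 + b)**2
R = 2215529/930465 (R = 901*(1/1035) - 1358*(-1/899) = 901/1035 + 1358/899 = 2215529/930465 ≈ 2.3811)
o = 1528 (o = 952 + (4 + 20)**2 = 952 + 24**2 = 952 + 576 = 1528)
(R + o) + t(37) = (2215529/930465 + 1528) - 92 = 1423966049/930465 - 92 = 1338363269/930465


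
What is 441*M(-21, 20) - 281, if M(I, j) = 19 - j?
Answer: -722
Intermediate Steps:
441*M(-21, 20) - 281 = 441*(19 - 1*20) - 281 = 441*(19 - 20) - 281 = 441*(-1) - 281 = -441 - 281 = -722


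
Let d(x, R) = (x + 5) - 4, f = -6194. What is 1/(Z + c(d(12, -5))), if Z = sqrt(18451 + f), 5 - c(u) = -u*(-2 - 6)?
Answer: 99/2456 + sqrt(12257)/2456 ≈ 0.085387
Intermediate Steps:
d(x, R) = 1 + x (d(x, R) = (5 + x) - 4 = 1 + x)
c(u) = 5 - 8*u (c(u) = 5 - (-1)*u*(-2 - 6) = 5 - (-1)*u*(-8) = 5 - (-1)*(-8*u) = 5 - 8*u)
Z = sqrt(12257) (Z = sqrt(18451 - 6194) = sqrt(12257) ≈ 110.71)
1/(Z + c(d(12, -5))) = 1/(sqrt(12257) + (5 - 8*(1 + 12))) = 1/(sqrt(12257) + (5 - 8*13)) = 1/(sqrt(12257) + (5 - 104)) = 1/(sqrt(12257) - 99) = 1/(-99 + sqrt(12257))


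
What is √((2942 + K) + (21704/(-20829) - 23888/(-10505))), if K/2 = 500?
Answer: √188790996199843964190/218808645 ≈ 62.795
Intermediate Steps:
K = 1000 (K = 2*500 = 1000)
√((2942 + K) + (21704/(-20829) - 23888/(-10505))) = √((2942 + 1000) + (21704/(-20829) - 23888/(-10505))) = √(3942 + (21704*(-1/20829) - 23888*(-1/10505))) = √(3942 + (-21704/20829 + 23888/10505)) = √(3942 + 269562632/218808645) = √(862813241222/218808645) = √188790996199843964190/218808645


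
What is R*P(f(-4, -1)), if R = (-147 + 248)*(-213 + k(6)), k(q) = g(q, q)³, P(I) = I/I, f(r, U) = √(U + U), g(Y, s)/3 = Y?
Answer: 567519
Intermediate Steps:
g(Y, s) = 3*Y
f(r, U) = √2*√U (f(r, U) = √(2*U) = √2*√U)
P(I) = 1
k(q) = 27*q³ (k(q) = (3*q)³ = 27*q³)
R = 567519 (R = (-147 + 248)*(-213 + 27*6³) = 101*(-213 + 27*216) = 101*(-213 + 5832) = 101*5619 = 567519)
R*P(f(-4, -1)) = 567519*1 = 567519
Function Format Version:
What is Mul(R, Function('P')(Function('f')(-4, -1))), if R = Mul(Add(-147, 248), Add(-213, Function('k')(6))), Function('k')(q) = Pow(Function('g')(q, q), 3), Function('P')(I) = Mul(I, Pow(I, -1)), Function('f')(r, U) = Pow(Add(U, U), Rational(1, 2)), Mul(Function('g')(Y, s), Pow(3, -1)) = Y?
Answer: 567519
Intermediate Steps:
Function('g')(Y, s) = Mul(3, Y)
Function('f')(r, U) = Mul(Pow(2, Rational(1, 2)), Pow(U, Rational(1, 2))) (Function('f')(r, U) = Pow(Mul(2, U), Rational(1, 2)) = Mul(Pow(2, Rational(1, 2)), Pow(U, Rational(1, 2))))
Function('P')(I) = 1
Function('k')(q) = Mul(27, Pow(q, 3)) (Function('k')(q) = Pow(Mul(3, q), 3) = Mul(27, Pow(q, 3)))
R = 567519 (R = Mul(Add(-147, 248), Add(-213, Mul(27, Pow(6, 3)))) = Mul(101, Add(-213, Mul(27, 216))) = Mul(101, Add(-213, 5832)) = Mul(101, 5619) = 567519)
Mul(R, Function('P')(Function('f')(-4, -1))) = Mul(567519, 1) = 567519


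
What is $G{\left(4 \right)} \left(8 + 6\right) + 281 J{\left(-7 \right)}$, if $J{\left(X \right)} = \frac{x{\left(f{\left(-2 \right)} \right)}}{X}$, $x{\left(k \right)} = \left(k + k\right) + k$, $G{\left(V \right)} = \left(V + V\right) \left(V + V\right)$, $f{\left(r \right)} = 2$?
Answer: $\frac{4586}{7} \approx 655.14$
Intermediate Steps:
$G{\left(V \right)} = 4 V^{2}$ ($G{\left(V \right)} = 2 V 2 V = 4 V^{2}$)
$x{\left(k \right)} = 3 k$ ($x{\left(k \right)} = 2 k + k = 3 k$)
$J{\left(X \right)} = \frac{6}{X}$ ($J{\left(X \right)} = \frac{3 \cdot 2}{X} = \frac{6}{X}$)
$G{\left(4 \right)} \left(8 + 6\right) + 281 J{\left(-7 \right)} = 4 \cdot 4^{2} \left(8 + 6\right) + 281 \frac{6}{-7} = 4 \cdot 16 \cdot 14 + 281 \cdot 6 \left(- \frac{1}{7}\right) = 64 \cdot 14 + 281 \left(- \frac{6}{7}\right) = 896 - \frac{1686}{7} = \frac{4586}{7}$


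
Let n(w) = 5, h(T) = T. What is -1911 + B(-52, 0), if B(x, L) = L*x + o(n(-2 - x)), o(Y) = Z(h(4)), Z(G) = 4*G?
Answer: -1895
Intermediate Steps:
o(Y) = 16 (o(Y) = 4*4 = 16)
B(x, L) = 16 + L*x (B(x, L) = L*x + 16 = 16 + L*x)
-1911 + B(-52, 0) = -1911 + (16 + 0*(-52)) = -1911 + (16 + 0) = -1911 + 16 = -1895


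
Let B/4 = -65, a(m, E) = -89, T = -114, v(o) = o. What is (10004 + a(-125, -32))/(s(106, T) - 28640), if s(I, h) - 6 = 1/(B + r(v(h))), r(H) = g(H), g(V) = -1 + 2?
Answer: -855995/2472069 ≈ -0.34627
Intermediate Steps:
g(V) = 1
r(H) = 1
B = -260 (B = 4*(-65) = -260)
s(I, h) = 1553/259 (s(I, h) = 6 + 1/(-260 + 1) = 6 + 1/(-259) = 6 - 1/259 = 1553/259)
(10004 + a(-125, -32))/(s(106, T) - 28640) = (10004 - 89)/(1553/259 - 28640) = 9915/(-7416207/259) = 9915*(-259/7416207) = -855995/2472069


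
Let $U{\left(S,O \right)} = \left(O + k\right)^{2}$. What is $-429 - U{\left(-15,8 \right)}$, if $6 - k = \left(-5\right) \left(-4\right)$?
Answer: $-465$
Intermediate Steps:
$k = -14$ ($k = 6 - \left(-5\right) \left(-4\right) = 6 - 20 = -14$)
$U{\left(S,O \right)} = \left(-14 + O\right)^{2}$ ($U{\left(S,O \right)} = \left(O - 14\right)^{2} = \left(-14 + O\right)^{2}$)
$-429 - U{\left(-15,8 \right)} = -429 - \left(-14 + 8\right)^{2} = -429 - \left(-6\right)^{2} = -429 - 36 = -465$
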